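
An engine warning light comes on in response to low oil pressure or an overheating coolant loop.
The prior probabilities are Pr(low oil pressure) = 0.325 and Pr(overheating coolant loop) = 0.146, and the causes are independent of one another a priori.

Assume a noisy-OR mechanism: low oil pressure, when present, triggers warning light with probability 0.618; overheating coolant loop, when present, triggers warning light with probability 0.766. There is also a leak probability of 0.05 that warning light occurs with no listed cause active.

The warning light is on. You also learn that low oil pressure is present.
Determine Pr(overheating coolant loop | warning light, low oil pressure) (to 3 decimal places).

Pr(overheating coolant loop | warning light, low oil pressure) ≈ 0.197

Under noisy-OR, P(warning light | causes) = 1 − (1−0.05)·∏(1−qᵢ) over the active causes.
Enumerate both values of overheating coolant loop and weight by the priors:
  P(warning light | low oil pressure) = 0.6371·0.854 + 0.915081·0.146
        = 0.544083 + 0.133602 = 0.677685
Configurations with overheating coolant loop contribute 0.133602, so
  P(overheating coolant loop | warning light, low oil pressure) = 0.133602 / 0.677685 ≈ 0.197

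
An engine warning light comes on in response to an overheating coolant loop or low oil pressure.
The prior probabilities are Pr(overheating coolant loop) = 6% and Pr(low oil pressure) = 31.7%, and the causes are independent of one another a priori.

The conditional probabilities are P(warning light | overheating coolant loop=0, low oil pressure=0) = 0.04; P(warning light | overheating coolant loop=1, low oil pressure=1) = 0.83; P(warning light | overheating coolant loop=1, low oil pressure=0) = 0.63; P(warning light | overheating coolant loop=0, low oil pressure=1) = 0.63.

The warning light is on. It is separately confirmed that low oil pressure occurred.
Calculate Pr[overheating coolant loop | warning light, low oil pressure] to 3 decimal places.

Numerator (weight on configurations with overheating coolant loop): 0.83×0.06 = 0.049800
Normalizer over all consistent configurations: 0.63×0.94 + 0.83×0.06 = 0.642000
P(overheating coolant loop | warning light, low oil pressure) = 0.049800/0.642000 ≈ 0.078

Pr[overheating coolant loop | warning light, low oil pressure] ≈ 0.078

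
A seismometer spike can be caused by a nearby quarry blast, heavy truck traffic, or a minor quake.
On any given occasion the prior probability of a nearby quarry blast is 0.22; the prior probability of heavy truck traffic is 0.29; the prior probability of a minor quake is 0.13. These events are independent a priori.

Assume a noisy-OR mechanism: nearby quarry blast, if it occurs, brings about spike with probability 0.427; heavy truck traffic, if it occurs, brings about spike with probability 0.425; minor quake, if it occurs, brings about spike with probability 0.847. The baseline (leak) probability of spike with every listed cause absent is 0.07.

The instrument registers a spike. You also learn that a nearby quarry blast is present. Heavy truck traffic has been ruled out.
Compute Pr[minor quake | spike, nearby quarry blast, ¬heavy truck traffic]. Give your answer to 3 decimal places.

Under noisy-OR, P(spike | causes) = 1 − (1−0.07)·∏(1−qᵢ) over the active causes.
By total probability over both values of minor quake:
  P(spike | nearby quarry blast, ¬heavy truck traffic) = 0.46711·0.87 + 0.918468·0.13
        = 0.406386 + 0.119401 = 0.525787
Configurations with minor quake contribute 0.119401, so
  P(minor quake | spike, nearby quarry blast, ¬heavy truck traffic) = 0.119401 / 0.525787 ≈ 0.227

Pr[minor quake | spike, nearby quarry blast, ¬heavy truck traffic] ≈ 0.227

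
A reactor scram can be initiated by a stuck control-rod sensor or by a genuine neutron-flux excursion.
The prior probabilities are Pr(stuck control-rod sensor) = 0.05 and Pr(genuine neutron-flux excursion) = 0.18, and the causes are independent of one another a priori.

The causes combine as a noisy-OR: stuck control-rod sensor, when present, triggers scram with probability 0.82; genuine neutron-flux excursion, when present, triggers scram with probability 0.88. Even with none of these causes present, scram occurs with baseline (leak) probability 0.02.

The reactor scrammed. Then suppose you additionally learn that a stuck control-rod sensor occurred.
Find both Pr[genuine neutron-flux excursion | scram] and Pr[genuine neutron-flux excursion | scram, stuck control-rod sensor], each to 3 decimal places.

Under noisy-OR, P(scram | causes) = 1 − (1−0.02)·∏(1−qᵢ) over the active causes.
P(scram) = 0.02·0.95·0.82 + 0.8824·0.95·0.18 + 0.8236·0.05·0.82 + 0.978832·0.05·0.18 = 0.015580 + 0.150890 + 0.033768 + 0.008809 = 0.209047
Restricting to configurations with genuine neutron-flux excursion present: 0.150890 + 0.008809 = 0.159699.
P(genuine neutron-flux excursion | scram) = 0.159699 / 0.209047 ≈ 0.764

Now also conditioning on stuck control-rod sensor=true:
P(scram | stuck control-rod sensor) = 0.8236*0.82 + 0.978832*0.18 = 0.675352 + 0.176190 = 0.851542
Restricting to configurations with genuine neutron-flux excursion present: 0.978832*0.18 = 0.176190.
So P(genuine neutron-flux excursion | scram, stuck control-rod sensor) = 0.176190/0.851542 ≈ 0.207.

Pr[genuine neutron-flux excursion | scram] ≈ 0.764; Pr[genuine neutron-flux excursion | scram, stuck control-rod sensor] ≈ 0.207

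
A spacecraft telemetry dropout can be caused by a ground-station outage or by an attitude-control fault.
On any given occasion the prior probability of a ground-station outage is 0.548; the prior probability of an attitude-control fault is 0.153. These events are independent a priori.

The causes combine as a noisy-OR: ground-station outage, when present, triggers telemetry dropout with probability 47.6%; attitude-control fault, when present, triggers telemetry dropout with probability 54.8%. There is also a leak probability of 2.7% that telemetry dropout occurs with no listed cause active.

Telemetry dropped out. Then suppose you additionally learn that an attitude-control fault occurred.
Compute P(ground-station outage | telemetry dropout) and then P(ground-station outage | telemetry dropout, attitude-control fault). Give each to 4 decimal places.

Under noisy-OR, P(telemetry dropout | causes) = 1 − (1−0.027)·∏(1−qᵢ) over the active causes.
Sum P(telemetry dropout|·) weighted by the priors over the 4 (ground-station outage, attitude-control fault) configurations:
  P(telemetry dropout) = 0.027*0.452*0.847 + 0.560204*0.452*0.153 + 0.490148*0.548*0.847 + 0.769547*0.548*0.153
        = 0.010337 + 0.038741 + 0.227505 + 0.064522 = 0.341105
Keeping only the ground-station outage-present terms gives 0.292027, so
  P(ground-station outage | telemetry dropout) = 0.292027 / 0.341105 ≈ 0.8561

Now condition on the additional information:
For the numerator, keep only ground-station outage=true terms: 0.769547×0.548 = 0.421712
Denominator P(telemetry dropout | attitude-control fault): 0.560204×0.452 + 0.769547×0.548 = 0.674924
P(ground-station outage | telemetry dropout, attitude-control fault) = 0.421712/0.674924 ≈ 0.6248
— attitude-control fault explains away the evidence for ground-station outage.

P(ground-station outage | telemetry dropout) ≈ 0.8561; P(ground-station outage | telemetry dropout, attitude-control fault) ≈ 0.6248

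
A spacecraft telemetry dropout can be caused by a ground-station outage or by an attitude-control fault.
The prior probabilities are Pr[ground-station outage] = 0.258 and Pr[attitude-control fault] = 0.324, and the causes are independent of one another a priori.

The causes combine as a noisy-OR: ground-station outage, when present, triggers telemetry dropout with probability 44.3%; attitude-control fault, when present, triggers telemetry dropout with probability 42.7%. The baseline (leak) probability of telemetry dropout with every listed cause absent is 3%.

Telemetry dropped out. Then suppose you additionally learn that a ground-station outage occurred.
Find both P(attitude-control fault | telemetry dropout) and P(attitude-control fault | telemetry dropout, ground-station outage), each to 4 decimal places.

P(attitude-control fault | telemetry dropout) ≈ 0.6334; P(attitude-control fault | telemetry dropout, ground-station outage) ≈ 0.4185

Under noisy-OR, P(telemetry dropout | causes) = 1 − (1−0.03)·∏(1−qᵢ) over the active causes.
Weight on attitude-control fault=true, given the evidence: 0.106787 + 0.057713 = 0.164500
Normalizer over all consistent configurations: 0.03×0.742×0.676 + 0.44419×0.742×0.324 + 0.45971×0.258×0.676 + 0.690414×0.258×0.324 = 0.259725
Posterior = 0.164500 / 0.259725 ≈ 0.6334

Now condition on the additional information:
P(telemetry dropout | ground-station outage) = 0.45971*0.676 + 0.690414*0.324 = 0.310764 + 0.223694 = 0.534458
Restricting to configurations with attitude-control fault present: 0.690414*0.324 = 0.223694.
So P(attitude-control fault | telemetry dropout, ground-station outage) = 0.223694/0.534458 ≈ 0.4185.
— ground-station outage explains away the evidence for attitude-control fault.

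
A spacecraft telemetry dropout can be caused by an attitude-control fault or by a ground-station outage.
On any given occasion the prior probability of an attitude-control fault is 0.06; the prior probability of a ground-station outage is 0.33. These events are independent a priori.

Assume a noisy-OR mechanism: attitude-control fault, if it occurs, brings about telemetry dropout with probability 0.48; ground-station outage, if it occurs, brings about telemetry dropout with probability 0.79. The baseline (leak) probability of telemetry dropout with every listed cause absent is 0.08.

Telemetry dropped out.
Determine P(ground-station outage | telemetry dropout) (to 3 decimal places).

Under noisy-OR, P(telemetry dropout | causes) = 1 − (1−0.08)·∏(1−qᵢ) over the active causes.
Weight on ground-station outage=true, given the evidence: 0.250269 + 0.017811 = 0.268080
Denominator P(telemetry dropout): 0.08·0.94·0.67 + 0.8068·0.94·0.33 + 0.5216·0.06·0.67 + 0.899536·0.06·0.33 = 0.339432
Posterior = 0.268080 / 0.339432 ≈ 0.790

P(ground-station outage | telemetry dropout) ≈ 0.790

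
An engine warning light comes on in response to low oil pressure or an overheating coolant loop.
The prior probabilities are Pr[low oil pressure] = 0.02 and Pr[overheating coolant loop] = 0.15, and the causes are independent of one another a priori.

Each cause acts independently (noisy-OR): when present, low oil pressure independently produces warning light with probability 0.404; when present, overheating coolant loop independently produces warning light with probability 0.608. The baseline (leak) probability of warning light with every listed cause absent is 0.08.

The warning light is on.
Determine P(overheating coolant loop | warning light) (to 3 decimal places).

P(overheating coolant loop | warning light) ≈ 0.565

Under noisy-OR, P(warning light | causes) = 1 − (1−0.08)·∏(1−qᵢ) over the active causes.
Weight on overheating coolant loop=true, given the evidence: 0.093986 + 0.002355 = 0.096341
Normalizer over all consistent configurations: 0.08·0.98·0.85 + 0.63936·0.98·0.15 + 0.45168·0.02·0.85 + 0.785059·0.02·0.15 = 0.170660
P(overheating coolant loop | warning light) = 0.096341/0.170660 ≈ 0.565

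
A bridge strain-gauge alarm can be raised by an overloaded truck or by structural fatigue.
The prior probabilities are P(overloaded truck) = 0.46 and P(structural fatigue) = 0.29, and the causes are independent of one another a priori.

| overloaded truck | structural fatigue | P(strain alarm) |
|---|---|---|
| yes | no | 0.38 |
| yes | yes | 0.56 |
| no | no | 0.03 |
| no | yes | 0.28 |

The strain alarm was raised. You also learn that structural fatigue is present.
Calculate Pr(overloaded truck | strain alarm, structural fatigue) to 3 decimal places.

Pr(overloaded truck | strain alarm, structural fatigue) ≈ 0.630

For the numerator, keep only overloaded truck=true terms: 0.56·0.46 = 0.257600
Normalizer over all consistent configurations: 0.28·0.54 + 0.56·0.46 = 0.408800
Posterior = 0.257600 / 0.408800 ≈ 0.630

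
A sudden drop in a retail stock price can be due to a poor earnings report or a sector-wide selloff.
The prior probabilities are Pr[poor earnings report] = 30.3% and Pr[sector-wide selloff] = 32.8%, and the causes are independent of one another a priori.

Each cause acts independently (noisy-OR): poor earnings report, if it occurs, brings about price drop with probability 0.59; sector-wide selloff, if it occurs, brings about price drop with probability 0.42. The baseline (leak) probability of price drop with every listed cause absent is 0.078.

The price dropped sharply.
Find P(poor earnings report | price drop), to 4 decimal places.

P(poor earnings report | price drop) ≈ 0.5884

Under noisy-OR, P(price drop | causes) = 1 − (1−0.078)·∏(1−qᵢ) over the active causes.
For the numerator, keep only poor earnings report=true terms: 0.126645 + 0.077594 = 0.204239
Normalizer over all consistent configurations: 0.078*0.697*0.672 + 0.46524*0.697*0.328 + 0.62198*0.303*0.672 + 0.780748*0.303*0.328 = 0.347134
Posterior = 0.204239 / 0.347134 ≈ 0.5884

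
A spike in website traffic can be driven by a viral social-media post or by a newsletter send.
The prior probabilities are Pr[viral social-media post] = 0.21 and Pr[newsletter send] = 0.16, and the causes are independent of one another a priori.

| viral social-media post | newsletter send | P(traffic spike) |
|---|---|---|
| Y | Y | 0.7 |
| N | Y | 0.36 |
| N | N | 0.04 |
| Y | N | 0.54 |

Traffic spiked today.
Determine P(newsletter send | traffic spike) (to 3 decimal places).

P(newsletter send | traffic spike) ≈ 0.362

P(traffic spike) = 0.04*0.79*0.84 + 0.36*0.79*0.16 + 0.54*0.21*0.84 + 0.7*0.21*0.16 = 0.026544 + 0.045504 + 0.095256 + 0.023520 = 0.190824
Of this, 0.069024 comes from 0.045504 + 0.023520 (the newsletter send=true cases).
So P(newsletter send | traffic spike) = 0.069024/0.190824 ≈ 0.362.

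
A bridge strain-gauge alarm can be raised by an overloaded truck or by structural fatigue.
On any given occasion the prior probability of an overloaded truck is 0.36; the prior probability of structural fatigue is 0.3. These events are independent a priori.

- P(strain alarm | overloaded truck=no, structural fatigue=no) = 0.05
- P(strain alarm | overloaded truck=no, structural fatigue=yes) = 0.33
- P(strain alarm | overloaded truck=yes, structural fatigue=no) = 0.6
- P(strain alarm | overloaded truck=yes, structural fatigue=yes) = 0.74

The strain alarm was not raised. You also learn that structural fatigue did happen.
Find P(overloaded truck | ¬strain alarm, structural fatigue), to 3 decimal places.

P(overloaded truck | ¬strain alarm, structural fatigue) ≈ 0.179

By total probability over both values of overloaded truck:
  P(¬strain alarm | structural fatigue) = 0.67·0.64 + 0.26·0.36
        = 0.428800 + 0.093600 = 0.522400
Keeping only the overloaded truck-present terms gives 0.093600, so
  P(overloaded truck | ¬strain alarm, structural fatigue) = 0.093600 / 0.522400 ≈ 0.179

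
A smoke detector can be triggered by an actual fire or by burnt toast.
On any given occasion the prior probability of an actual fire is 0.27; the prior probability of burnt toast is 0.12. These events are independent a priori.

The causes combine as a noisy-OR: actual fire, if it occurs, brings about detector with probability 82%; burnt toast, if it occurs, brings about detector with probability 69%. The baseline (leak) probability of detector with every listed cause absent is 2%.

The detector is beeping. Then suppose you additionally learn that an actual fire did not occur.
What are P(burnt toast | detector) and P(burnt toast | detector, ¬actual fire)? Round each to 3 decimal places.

P(burnt toast | detector) ≈ 0.305; P(burnt toast | detector, ¬actual fire) ≈ 0.826

Under noisy-OR, P(detector | causes) = 1 − (1−0.02)·∏(1−qᵢ) over the active causes.
P(detector) = 0.02×0.73×0.88 + 0.6962×0.73×0.12 + 0.8236×0.27×0.88 + 0.945316×0.27×0.12 = 0.012848 + 0.060987 + 0.195687 + 0.030628 = 0.300150
Restricting to configurations with burnt toast present: 0.060987 + 0.030628 = 0.091615.
Hence the posterior is 0.091615/0.300150 ≈ 0.305.

Now also conditioning on actual fire≠true:
P(detector | ¬actual fire) = 0.02·0.88 + 0.6962·0.12 = 0.017600 + 0.083544 = 0.101144
Of this, 0.083544 comes from 0.6962·0.12 (the burnt toast=true cases).
P(burnt toast | detector, ¬actual fire) = 0.083544 / 0.101144 ≈ 0.826
With actual fire excluded, burnt toast must carry more of the explanatory weight for the detector.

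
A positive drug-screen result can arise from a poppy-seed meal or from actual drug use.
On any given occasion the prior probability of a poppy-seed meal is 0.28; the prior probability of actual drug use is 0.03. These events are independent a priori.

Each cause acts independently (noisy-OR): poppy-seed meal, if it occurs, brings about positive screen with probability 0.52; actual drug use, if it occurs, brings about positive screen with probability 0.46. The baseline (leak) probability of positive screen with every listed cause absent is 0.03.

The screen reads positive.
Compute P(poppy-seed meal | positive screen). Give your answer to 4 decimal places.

P(poppy-seed meal | positive screen) ≈ 0.8290

Under noisy-OR, P(positive screen | causes) = 1 − (1−0.03)·∏(1−qᵢ) over the active causes.
By total probability over the 4 (poppy-seed meal, actual drug use) configurations:
  P(positive screen) = 0.03·0.72·0.97 + 0.4762·0.72·0.03 + 0.5344·0.28·0.97 + 0.748576·0.28·0.03
        = 0.020952 + 0.010286 + 0.145143 + 0.006288 = 0.182669
The terms with poppy-seed meal present sum to 0.151431, so
  P(poppy-seed meal | positive screen) = 0.151431 / 0.182669 ≈ 0.8290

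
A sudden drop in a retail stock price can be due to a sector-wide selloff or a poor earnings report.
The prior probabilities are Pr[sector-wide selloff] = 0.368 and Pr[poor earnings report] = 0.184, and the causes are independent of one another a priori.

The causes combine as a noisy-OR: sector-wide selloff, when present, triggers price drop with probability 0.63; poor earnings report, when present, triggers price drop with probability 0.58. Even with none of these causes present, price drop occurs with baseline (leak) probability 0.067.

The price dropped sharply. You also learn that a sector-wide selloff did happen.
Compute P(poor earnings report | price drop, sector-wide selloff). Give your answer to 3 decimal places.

Under noisy-OR, P(price drop | causes) = 1 − (1−0.067)·∏(1−qᵢ) over the active causes.
P(price drop | sector-wide selloff) = 0.65479*0.816 + 0.855012*0.184 = 0.534309 + 0.157322 = 0.691631
Restricting to configurations with poor earnings report present: 0.855012*0.184 = 0.157322.
P(poor earnings report | price drop, sector-wide selloff) = 0.157322 / 0.691631 ≈ 0.227

P(poor earnings report | price drop, sector-wide selloff) ≈ 0.227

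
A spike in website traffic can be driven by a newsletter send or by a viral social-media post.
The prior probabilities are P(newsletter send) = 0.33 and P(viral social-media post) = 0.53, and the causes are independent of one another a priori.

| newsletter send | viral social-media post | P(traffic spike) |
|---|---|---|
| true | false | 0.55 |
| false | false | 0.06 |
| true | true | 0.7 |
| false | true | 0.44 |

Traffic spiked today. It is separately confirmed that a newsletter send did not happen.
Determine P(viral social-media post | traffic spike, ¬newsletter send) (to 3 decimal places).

By total probability over both values of viral social-media post:
  P(traffic spike | ¬newsletter send) = 0.06·0.47 + 0.44·0.53
        = 0.028200 + 0.233200 = 0.261400
The terms with viral social-media post present sum to 0.233200, so
  P(viral social-media post | traffic spike, ¬newsletter send) = 0.233200 / 0.261400 ≈ 0.892

P(viral social-media post | traffic spike, ¬newsletter send) ≈ 0.892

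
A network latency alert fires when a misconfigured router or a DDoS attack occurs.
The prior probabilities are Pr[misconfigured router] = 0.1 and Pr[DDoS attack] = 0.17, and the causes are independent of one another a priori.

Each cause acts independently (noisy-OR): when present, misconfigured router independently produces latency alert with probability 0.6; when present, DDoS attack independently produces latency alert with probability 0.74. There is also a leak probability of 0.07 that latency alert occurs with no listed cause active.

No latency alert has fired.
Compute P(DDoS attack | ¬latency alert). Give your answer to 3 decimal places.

Under noisy-OR, P(latency alert | causes) = 1 − (1−0.07)·∏(1−qᵢ) over the active causes.
P(¬latency alert) = 0.93*0.9*0.83 + 0.2418*0.9*0.17 + 0.372*0.1*0.83 + 0.09672*0.1*0.17 = 0.694710 + 0.036995 + 0.030876 + 0.001644 = 0.764225
The DDoS attack-present share is 0.036995 + 0.001644 = 0.038639.
P(DDoS attack | ¬latency alert) = 0.038639 / 0.764225 ≈ 0.051

P(DDoS attack | ¬latency alert) ≈ 0.051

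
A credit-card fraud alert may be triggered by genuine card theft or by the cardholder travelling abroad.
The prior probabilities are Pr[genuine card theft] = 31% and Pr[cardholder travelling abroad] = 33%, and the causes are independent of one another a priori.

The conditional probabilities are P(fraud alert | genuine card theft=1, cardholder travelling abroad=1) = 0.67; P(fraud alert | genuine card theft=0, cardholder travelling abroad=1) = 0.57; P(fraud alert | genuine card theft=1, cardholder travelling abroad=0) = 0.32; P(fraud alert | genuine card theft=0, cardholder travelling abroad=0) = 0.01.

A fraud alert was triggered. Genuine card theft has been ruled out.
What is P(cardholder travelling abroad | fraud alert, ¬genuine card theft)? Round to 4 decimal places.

P(cardholder travelling abroad | fraud alert, ¬genuine card theft) ≈ 0.9656

By total probability over both values of cardholder travelling abroad:
  P(fraud alert | ¬genuine card theft) = 0.01*0.67 + 0.57*0.33
        = 0.006700 + 0.188100 = 0.194800
Keeping only the cardholder travelling abroad-present terms gives 0.188100, so
  P(cardholder travelling abroad | fraud alert, ¬genuine card theft) = 0.188100 / 0.194800 ≈ 0.9656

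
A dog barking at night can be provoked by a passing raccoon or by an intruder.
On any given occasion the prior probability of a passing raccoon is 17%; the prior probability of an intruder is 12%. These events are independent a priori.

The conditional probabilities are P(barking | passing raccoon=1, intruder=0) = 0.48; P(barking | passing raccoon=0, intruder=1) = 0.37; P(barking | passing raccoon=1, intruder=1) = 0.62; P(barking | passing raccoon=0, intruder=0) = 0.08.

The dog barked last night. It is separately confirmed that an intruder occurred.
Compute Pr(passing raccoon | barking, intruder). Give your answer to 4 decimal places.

Enumerate both values of passing raccoon and weight by the priors:
  P(barking | intruder) = 0.37·0.83 + 0.62·0.17
        = 0.307100 + 0.105400 = 0.412500
Keeping only the passing raccoon-present terms gives 0.105400, so
  P(passing raccoon | barking, intruder) = 0.105400 / 0.412500 ≈ 0.2555

Pr(passing raccoon | barking, intruder) ≈ 0.2555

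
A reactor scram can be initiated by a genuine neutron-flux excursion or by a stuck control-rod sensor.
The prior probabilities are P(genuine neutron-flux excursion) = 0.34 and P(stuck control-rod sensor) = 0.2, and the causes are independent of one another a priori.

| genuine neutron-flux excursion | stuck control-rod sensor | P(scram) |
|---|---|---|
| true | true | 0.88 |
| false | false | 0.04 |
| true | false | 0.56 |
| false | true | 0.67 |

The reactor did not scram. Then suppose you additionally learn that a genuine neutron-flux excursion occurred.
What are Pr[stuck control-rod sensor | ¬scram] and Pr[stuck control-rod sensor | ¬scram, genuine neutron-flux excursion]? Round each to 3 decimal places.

P(¬scram) = 0.96*0.66*0.8 + 0.33*0.66*0.2 + 0.44*0.34*0.8 + 0.12*0.34*0.2 = 0.506880 + 0.043560 + 0.119680 + 0.008160 = 0.678280
Of this, 0.051720 comes from 0.043560 + 0.008160 (the stuck control-rod sensor=true cases).
Hence the posterior is 0.051720/0.678280 ≈ 0.076.

Now also conditioning on genuine neutron-flux excursion=true:
Weight on stuck control-rod sensor=true, given the evidence: 0.12×0.2 = 0.024000
Normalizer over all consistent configurations: 0.44×0.8 + 0.12×0.2 = 0.376000
Posterior = 0.024000 / 0.376000 ≈ 0.064

Pr[stuck control-rod sensor | ¬scram] ≈ 0.076; Pr[stuck control-rod sensor | ¬scram, genuine neutron-flux excursion] ≈ 0.064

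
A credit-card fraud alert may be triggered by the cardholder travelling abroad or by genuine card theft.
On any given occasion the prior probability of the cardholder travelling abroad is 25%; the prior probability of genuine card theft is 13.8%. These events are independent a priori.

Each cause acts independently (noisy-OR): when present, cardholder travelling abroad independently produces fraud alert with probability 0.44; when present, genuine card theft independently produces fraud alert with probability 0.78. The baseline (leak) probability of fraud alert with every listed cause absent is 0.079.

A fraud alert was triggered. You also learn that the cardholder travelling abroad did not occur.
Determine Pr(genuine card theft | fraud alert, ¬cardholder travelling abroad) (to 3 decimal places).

Under noisy-OR, P(fraud alert | causes) = 1 − (1−0.079)·∏(1−qᵢ) over the active causes.
P(fraud alert | ¬cardholder travelling abroad) = 0.079·0.862 + 0.79738·0.138 = 0.068098 + 0.110038 = 0.178136
The genuine card theft-present share is 0.79738·0.138 = 0.110038.
Hence the posterior is 0.110038/0.178136 ≈ 0.618.

Pr(genuine card theft | fraud alert, ¬cardholder travelling abroad) ≈ 0.618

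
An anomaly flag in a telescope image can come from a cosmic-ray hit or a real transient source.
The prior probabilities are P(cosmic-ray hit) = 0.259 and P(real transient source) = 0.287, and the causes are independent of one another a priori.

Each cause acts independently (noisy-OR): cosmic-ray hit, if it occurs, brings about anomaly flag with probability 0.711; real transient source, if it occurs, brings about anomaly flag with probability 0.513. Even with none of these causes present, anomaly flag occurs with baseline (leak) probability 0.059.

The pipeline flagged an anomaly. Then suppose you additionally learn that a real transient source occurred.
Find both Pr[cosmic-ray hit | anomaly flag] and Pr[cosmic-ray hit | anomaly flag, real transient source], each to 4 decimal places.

Pr[cosmic-ray hit | anomaly flag] ≈ 0.5761; Pr[cosmic-ray hit | anomaly flag, real transient source] ≈ 0.3589

Under noisy-OR, P(anomaly flag | causes) = 1 − (1−0.059)·∏(1−qᵢ) over the active causes.
For the numerator, keep only cosmic-ray hit=true terms: 0.134447 + 0.064488 = 0.198935
The normalizing constant is 0.059×0.741×0.713 + 0.541733×0.741×0.287 + 0.728051×0.259×0.713 + 0.867561×0.259×0.287 = 0.345316
Posterior = 0.198935 / 0.345316 ≈ 0.5761

Now also conditioning on real transient source=true:
By total probability over both values of cosmic-ray hit:
  P(anomaly flag | real transient source) = 0.541733×0.741 + 0.867561×0.259
        = 0.401424 + 0.224698 = 0.626122
The terms with cosmic-ray hit present sum to 0.224698, so
  P(cosmic-ray hit | anomaly flag, real transient source) = 0.224698 / 0.626122 ≈ 0.3589
The drop from 0.5761 to 0.3589 is the explaining-away (discounting) effect.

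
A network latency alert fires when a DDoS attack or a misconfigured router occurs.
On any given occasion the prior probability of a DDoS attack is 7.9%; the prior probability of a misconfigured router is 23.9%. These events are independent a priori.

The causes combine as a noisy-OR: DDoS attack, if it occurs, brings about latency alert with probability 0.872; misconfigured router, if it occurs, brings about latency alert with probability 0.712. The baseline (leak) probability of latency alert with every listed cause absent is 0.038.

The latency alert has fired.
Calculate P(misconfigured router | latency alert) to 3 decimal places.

Under noisy-OR, P(latency alert | causes) = 1 − (1−0.038)·∏(1−qᵢ) over the active causes.
For the numerator, keep only misconfigured router=true terms: 0.159134 + 0.018211 = 0.177345
The normalizing constant is 0.038*0.921*0.761 + 0.722944*0.921*0.239 + 0.876864*0.079*0.761 + 0.964537*0.079*0.239 = 0.256694
P(misconfigured router | latency alert) = 0.177345/0.256694 ≈ 0.691

P(misconfigured router | latency alert) ≈ 0.691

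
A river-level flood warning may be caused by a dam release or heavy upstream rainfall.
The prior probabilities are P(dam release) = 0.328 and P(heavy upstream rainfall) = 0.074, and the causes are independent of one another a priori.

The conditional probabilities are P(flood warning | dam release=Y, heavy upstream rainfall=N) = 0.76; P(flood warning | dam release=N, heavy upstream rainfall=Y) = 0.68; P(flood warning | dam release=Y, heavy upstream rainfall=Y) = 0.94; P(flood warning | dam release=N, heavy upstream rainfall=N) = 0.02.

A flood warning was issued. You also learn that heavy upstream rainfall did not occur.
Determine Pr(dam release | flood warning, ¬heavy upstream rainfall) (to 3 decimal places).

P(flood warning | ¬heavy upstream rainfall) = 0.02*0.672 + 0.76*0.328 = 0.013440 + 0.249280 = 0.262720
Restricting to configurations with dam release present: 0.76*0.328 = 0.249280.
Hence the posterior is 0.249280/0.262720 ≈ 0.949.

Pr(dam release | flood warning, ¬heavy upstream rainfall) ≈ 0.949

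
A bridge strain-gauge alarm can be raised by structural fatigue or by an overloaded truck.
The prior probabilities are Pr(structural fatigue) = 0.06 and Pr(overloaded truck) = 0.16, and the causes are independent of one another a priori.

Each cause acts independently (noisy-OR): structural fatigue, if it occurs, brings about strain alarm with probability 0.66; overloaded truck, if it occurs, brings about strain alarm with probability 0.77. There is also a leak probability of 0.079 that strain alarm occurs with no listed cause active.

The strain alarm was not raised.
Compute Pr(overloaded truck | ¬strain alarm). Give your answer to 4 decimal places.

Pr(overloaded truck | ¬strain alarm) ≈ 0.0420

Under noisy-OR, P(strain alarm | causes) = 1 − (1−0.079)·∏(1−qᵢ) over the active causes.
P(¬strain alarm) = 0.921·0.94·0.84 + 0.21183·0.94·0.16 + 0.31314·0.06·0.84 + 0.072022·0.06·0.16 = 0.727222 + 0.031859 + 0.015782 + 0.000691 = 0.775554
The overloaded truck-present share is 0.031859 + 0.000691 = 0.032550.
So P(overloaded truck | ¬strain alarm) = 0.032550/0.775554 ≈ 0.0420.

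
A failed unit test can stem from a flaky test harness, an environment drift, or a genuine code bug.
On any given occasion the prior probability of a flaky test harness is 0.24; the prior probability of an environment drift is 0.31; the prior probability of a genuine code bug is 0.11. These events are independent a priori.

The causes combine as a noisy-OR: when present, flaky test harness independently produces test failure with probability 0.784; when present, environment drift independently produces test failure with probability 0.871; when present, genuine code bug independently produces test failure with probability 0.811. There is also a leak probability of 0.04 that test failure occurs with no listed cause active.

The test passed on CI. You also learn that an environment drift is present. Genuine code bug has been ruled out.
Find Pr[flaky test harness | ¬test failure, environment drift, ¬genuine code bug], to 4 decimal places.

Pr[flaky test harness | ¬test failure, environment drift, ¬genuine code bug] ≈ 0.0639

Under noisy-OR, P(test failure | causes) = 1 − (1−0.04)·∏(1−qᵢ) over the active causes.
Enumerate both values of flaky test harness and weight by the priors:
  P(¬test failure | environment drift, ¬genuine code bug) = 0.12384*0.76 + 0.026749*0.24
        = 0.094118 + 0.006420 = 0.100538
Configurations with flaky test harness contribute 0.006420, so
  P(flaky test harness | ¬test failure, environment drift, ¬genuine code bug) = 0.006420 / 0.100538 ≈ 0.0639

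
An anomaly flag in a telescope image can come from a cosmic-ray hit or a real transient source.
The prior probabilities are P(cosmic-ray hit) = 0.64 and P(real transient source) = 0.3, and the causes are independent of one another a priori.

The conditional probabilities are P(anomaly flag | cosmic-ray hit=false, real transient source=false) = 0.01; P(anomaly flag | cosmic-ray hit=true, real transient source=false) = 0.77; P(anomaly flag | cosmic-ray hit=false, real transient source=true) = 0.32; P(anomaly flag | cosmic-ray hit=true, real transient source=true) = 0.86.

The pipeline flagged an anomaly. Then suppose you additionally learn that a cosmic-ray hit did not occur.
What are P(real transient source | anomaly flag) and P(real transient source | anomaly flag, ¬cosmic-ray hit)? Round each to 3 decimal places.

Numerator (weight on configurations with real transient source): 0.034560 + 0.165120 = 0.199680
Denominator P(anomaly flag): 0.01*0.36*0.7 + 0.32*0.36*0.3 + 0.77*0.64*0.7 + 0.86*0.64*0.3 = 0.547160
P(real transient source | anomaly flag) = 0.199680/0.547160 ≈ 0.365

Now also conditioning on cosmic-ray hit≠true:
By total probability over both values of real transient source:
  P(anomaly flag | ¬cosmic-ray hit) = 0.01×0.7 + 0.32×0.3
        = 0.007000 + 0.096000 = 0.103000
Keeping only the real transient source-present terms gives 0.096000, so
  P(real transient source | anomaly flag, ¬cosmic-ray hit) = 0.096000 / 0.103000 ≈ 0.932
With cosmic-ray hit excluded, real transient source must carry more of the explanatory weight for the anomaly flag.

P(real transient source | anomaly flag) ≈ 0.365; P(real transient source | anomaly flag, ¬cosmic-ray hit) ≈ 0.932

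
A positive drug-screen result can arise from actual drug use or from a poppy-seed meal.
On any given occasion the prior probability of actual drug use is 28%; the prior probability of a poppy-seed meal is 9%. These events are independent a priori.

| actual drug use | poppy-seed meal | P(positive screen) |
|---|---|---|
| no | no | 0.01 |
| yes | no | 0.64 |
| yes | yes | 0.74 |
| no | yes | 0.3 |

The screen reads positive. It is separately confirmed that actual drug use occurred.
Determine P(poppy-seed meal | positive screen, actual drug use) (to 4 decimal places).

P(poppy-seed meal | positive screen, actual drug use) ≈ 0.1026

By total probability over both values of poppy-seed meal:
  P(positive screen | actual drug use) = 0.64·0.91 + 0.74·0.09
        = 0.582400 + 0.066600 = 0.649000
Keeping only the poppy-seed meal-present terms gives 0.066600, so
  P(poppy-seed meal | positive screen, actual drug use) = 0.066600 / 0.649000 ≈ 0.1026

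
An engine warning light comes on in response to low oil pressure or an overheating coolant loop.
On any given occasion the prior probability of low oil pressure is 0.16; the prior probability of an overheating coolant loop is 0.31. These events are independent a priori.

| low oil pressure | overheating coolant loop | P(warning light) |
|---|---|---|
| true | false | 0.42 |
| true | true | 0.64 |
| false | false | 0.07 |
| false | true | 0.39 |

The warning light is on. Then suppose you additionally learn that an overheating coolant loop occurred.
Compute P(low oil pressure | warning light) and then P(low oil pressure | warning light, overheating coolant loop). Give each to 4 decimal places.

P(low oil pressure | warning light) ≈ 0.3547; P(low oil pressure | warning light, overheating coolant loop) ≈ 0.2381

Weight on low oil pressure=true, given the evidence: 0.046368 + 0.031744 = 0.078112
The normalizing constant is 0.07*0.84*0.69 + 0.39*0.84*0.31 + 0.42*0.16*0.69 + 0.64*0.16*0.31 = 0.220240
Posterior = 0.078112 / 0.220240 ≈ 0.3547

With the extra evidence:
For the numerator, keep only low oil pressure=true terms: 0.64×0.16 = 0.102400
Denominator P(warning light | overheating coolant loop): 0.39×0.84 + 0.64×0.16 = 0.430000
Posterior = 0.102400 / 0.430000 ≈ 0.2381
The drop from 0.3547 to 0.2381 is the explaining-away (discounting) effect.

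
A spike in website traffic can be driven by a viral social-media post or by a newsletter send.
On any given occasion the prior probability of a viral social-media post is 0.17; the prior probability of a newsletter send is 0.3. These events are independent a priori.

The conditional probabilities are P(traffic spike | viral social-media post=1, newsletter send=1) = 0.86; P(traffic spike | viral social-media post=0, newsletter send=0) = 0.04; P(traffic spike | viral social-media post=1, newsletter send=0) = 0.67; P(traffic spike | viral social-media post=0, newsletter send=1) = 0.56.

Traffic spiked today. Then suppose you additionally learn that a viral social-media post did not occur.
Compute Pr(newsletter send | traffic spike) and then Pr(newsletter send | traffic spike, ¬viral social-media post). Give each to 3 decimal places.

Pr(newsletter send | traffic spike) ≈ 0.640; Pr(newsletter send | traffic spike, ¬viral social-media post) ≈ 0.857

P(traffic spike) = 0.04×0.83×0.7 + 0.56×0.83×0.3 + 0.67×0.17×0.7 + 0.86×0.17×0.3 = 0.023240 + 0.139440 + 0.079730 + 0.043860 = 0.286270
Of this, 0.183300 comes from 0.139440 + 0.043860 (the newsletter send=true cases).
So P(newsletter send | traffic spike) = 0.183300/0.286270 ≈ 0.640.

With the extra evidence:
P(traffic spike | ¬viral social-media post) = 0.04×0.7 + 0.56×0.3 = 0.028000 + 0.168000 = 0.196000
The newsletter send-present share is 0.56×0.3 = 0.168000.
So P(newsletter send | traffic spike, ¬viral social-media post) = 0.168000/0.196000 ≈ 0.857.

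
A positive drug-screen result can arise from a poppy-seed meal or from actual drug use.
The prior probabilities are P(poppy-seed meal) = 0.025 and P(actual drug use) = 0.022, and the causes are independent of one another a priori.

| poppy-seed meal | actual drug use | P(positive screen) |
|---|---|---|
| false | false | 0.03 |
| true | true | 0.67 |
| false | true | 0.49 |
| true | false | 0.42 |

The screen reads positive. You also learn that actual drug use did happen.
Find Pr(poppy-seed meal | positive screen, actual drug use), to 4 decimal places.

Pr(poppy-seed meal | positive screen, actual drug use) ≈ 0.0339

P(positive screen | actual drug use) = 0.49·0.975 + 0.67·0.025 = 0.477750 + 0.016750 = 0.494500
Of this, 0.016750 comes from 0.67·0.025 (the poppy-seed meal=true cases).
Hence the posterior is 0.016750/0.494500 ≈ 0.0339.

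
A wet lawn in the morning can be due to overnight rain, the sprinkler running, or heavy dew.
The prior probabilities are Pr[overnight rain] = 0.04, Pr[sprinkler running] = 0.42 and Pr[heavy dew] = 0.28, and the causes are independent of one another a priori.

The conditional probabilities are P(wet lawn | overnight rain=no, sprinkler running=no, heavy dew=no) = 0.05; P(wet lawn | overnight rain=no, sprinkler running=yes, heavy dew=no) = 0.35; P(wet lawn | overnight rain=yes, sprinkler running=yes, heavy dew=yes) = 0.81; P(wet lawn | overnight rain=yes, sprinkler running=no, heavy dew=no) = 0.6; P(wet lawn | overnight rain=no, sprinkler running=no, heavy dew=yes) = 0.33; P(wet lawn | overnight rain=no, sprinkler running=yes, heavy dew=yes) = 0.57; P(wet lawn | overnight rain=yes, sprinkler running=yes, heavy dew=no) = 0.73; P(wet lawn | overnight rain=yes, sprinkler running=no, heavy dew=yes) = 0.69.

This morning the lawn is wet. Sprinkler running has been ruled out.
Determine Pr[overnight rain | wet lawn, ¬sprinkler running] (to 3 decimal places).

Weight on overnight rain=true, given the evidence: 0.017280 + 0.007728 = 0.025008
Normalizer over all consistent configurations: 0.05*0.96*0.72 + 0.33*0.96*0.28 + 0.6*0.04*0.72 + 0.69*0.04*0.28 = 0.148272
P(overnight rain | wet lawn, ¬sprinkler running) = 0.025008/0.148272 ≈ 0.169

Pr[overnight rain | wet lawn, ¬sprinkler running] ≈ 0.169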